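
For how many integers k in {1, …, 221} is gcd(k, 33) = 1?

134

Prime factors of 33: 3, 11. Count integers ≤ 221 divisible by none of them.
By inclusion–exclusion: 221 − ⌊221/3⌋ − ⌊221/11⌋ + ⌊221/33⌋ = 134.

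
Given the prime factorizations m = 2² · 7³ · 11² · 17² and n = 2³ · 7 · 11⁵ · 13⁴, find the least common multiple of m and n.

3647697241964776

max exponent per prime: 2³ · 7³ · 11⁵ · 13⁴ · 17² = 3647697241964776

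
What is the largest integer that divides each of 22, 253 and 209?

11

gcd(22, 253): 253 = 11·22 + 11; 22 = 2·11 + 0 → 11
gcd(11, 209): 209 = 19·11 + 0 → 11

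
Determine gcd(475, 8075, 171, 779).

19

gcd(475, 8075): 8075 = 17·475 + 0 → 475
gcd(475, 171): 475 = 2·171 + 133; 171 = 1·133 + 38; 133 = 3·38 + 19; 38 = 2·19 + 0 → 19
gcd(19, 779): 779 = 41·19 + 0 → 19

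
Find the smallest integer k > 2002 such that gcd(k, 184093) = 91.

gcd(k, 184093) = 91 forces 91 | k; write k = 91s. Then gcd(91s, 91·2023) = 91·gcd(s, 2023), so need gcd(s, 2023) = 1.
91s > 2002 gives s ≥ 23. The least s ≥ 23 coprime to 2023 is 23, so k = 91·23 = 2093.

2093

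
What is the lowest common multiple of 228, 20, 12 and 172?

49020

228 = 2² · 3 · 19; 20 = 2² · 5; 12 = 2² · 3; 172 = 2² · 43
lcm takes max exponent of each prime: 2² · 3 · 5 · 19 · 43 = 49020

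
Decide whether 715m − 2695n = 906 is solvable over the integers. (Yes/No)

By Bézout, 715m − 2695n = 906 has integer solutions iff gcd(715, 2695) | 906.
Euclid: 2695 = 3·715 + 550; 715 = 1·550 + 165; 550 = 3·165 + 55; 165 = 3·55 + 0. gcd = 55; 906 mod 55 = 26. No.

No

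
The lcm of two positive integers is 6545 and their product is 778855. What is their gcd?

From gcd × lcm = pq: gcd = 778855 / 6545 = 119.

119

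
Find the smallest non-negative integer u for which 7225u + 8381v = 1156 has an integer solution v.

28

Euclid: 8381 = 1·7225 + 1156; 7225 = 6·1156 + 289; 1156 = 4·289 + 0 → gcd = 289; 1156 = 289·4.
Back-substitution yields 7225·(7) + 8381·(-6) = 289, so one solution is u = 7·4 = 28, v = -6·4 = -24.
Solutions in u differ by 8381/289 = 29; the one in [0, 29) is 28 mod 29 = 28.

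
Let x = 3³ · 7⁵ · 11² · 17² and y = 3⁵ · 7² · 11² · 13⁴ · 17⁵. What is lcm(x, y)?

max exponent per prime: 3⁵ · 7⁵ · 11² · 13⁴ · 17⁵ = 20040098882245158717

20040098882245158717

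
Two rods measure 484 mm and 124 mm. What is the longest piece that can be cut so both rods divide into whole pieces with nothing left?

4

Euclid: 484 = 3·124 + 112; 124 = 1·112 + 12; 112 = 9·12 + 4; 12 = 3·4 + 0. Last nonzero remainder: 4.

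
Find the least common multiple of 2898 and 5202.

gcd first: 5202 = 1·2898 + 2304; 2898 = 1·2304 + 594; 2304 = 3·594 + 522; 594 = 1·522 + 72; 522 = 7·72 + 18; 72 = 4·18 + 0 → gcd = 18
lcm = 2898·5202/gcd = 15075396/18 = 837522

837522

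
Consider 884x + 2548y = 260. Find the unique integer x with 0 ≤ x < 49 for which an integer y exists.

32

Euclid: 2548 = 2·884 + 780; 884 = 1·780 + 104; 780 = 7·104 + 52; 104 = 2·52 + 0 → gcd = 52; 260 = 52·5.
Back-substitution yields 884·(-23) + 2548·(8) = 52, so one solution is x = -23·5 = -115, y = 8·5 = 40.
Solutions in x differ by 2548/52 = 49; the one in [0, 49) is -115 mod 49 = 32.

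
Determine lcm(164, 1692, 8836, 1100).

896633100

lcm(164, 1692) = 164·1692/gcd = 277488/4 = 69372
lcm(69372, 8836) = 69372·8836/gcd = 612970992/188 = 3260484
lcm(3260484, 1100) = 3260484·1100/gcd = 3586532400/4 = 896633100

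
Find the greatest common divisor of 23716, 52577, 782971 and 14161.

49

23716 = 2² · 7² · 11²; 52577 = 7² · 29 · 37; 782971 = 7² · 19 · 29²; 14161 = 7² · 17²
gcd takes min exponent of each prime: 7² = 49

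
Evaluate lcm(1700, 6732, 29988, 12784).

1550379600

1700 = 2² · 5² · 17; 6732 = 2² · 3² · 11 · 17; 29988 = 2² · 3² · 7² · 17; 12784 = 2⁴ · 17 · 47
lcm takes max exponent of each prime: 2⁴ · 3² · 5² · 7² · 11 · 17 · 47 = 1550379600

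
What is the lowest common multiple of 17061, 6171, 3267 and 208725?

17061 = 3 · 11² · 47; 6171 = 3 · 11² · 17; 3267 = 3³ · 11²; 208725 = 3 · 5² · 11² · 23
lcm takes max exponent of each prime: 3³ · 5² · 11² · 17 · 23 · 47 = 1500941475

1500941475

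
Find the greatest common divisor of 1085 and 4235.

1085 = 5 · 7 · 31
4235 = 5 · 7 · 11²
Common: 5 · 7 = 35

35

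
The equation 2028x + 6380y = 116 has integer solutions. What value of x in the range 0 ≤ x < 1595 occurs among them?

Euclid: 6380 = 3·2028 + 296; 2028 = 6·296 + 252; 296 = 1·252 + 44; 252 = 5·44 + 32; 44 = 1·32 + 12; 32 = 2·12 + 8; 12 = 1·8 + 4; 8 = 2·4 + 0 → gcd = 4; 116 = 4·29.
Back-substitution yields 2028·(-582) + 6380·(185) = 4, so one solution is x = -582·29 = -16878, y = 185·29 = 5365.
Solutions in x differ by 6380/4 = 1595; the one in [0, 1595) is -16878 mod 1595 = 667.

667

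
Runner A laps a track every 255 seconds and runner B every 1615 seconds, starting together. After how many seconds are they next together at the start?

255 = 3 · 5 · 17; 1615 = 5 · 17 · 19
max exponents: 3 · 5 · 17 · 19 = 4845

4845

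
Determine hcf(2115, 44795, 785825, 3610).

5

gcd(2115, 44795): 44795 = 21·2115 + 380; 2115 = 5·380 + 215; 380 = 1·215 + 165; 215 = 1·165 + 50; 165 = 3·50 + 15; 50 = 3·15 + 5; 15 = 3·5 + 0 → 5
gcd(5, 785825): 785825 = 157165·5 + 0 → 5
gcd(5, 3610): 3610 = 722·5 + 0 → 5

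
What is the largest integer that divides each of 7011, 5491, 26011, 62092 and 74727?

19

gcd(7011, 5491): 7011 = 1·5491 + 1520; 5491 = 3·1520 + 931; 1520 = 1·931 + 589; 931 = 1·589 + 342; 589 = 1·342 + 247; 342 = 1·247 + 95; 247 = 2·95 + 57; 95 = 1·57 + 38; 57 = 1·38 + 19; 38 = 2·19 + 0 → 19
gcd(19, 26011): 26011 = 1369·19 + 0 → 19
gcd(19, 62092): 62092 = 3268·19 + 0 → 19
gcd(19, 74727): 74727 = 3933·19 + 0 → 19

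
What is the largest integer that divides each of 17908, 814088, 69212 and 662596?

17908 = 2² · 11² · 37; 814088 = 2³ · 11² · 29²; 69212 = 2² · 11³ · 13; 662596 = 2² · 11² · 37²
gcd takes min exponent of each prime: 2² · 11² = 484

484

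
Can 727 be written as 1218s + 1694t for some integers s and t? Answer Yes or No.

By Bézout, 1218s + 1694t = 727 has integer solutions iff gcd(1218, 1694) | 727.
Euclid: 1694 = 1·1218 + 476; 1218 = 2·476 + 266; 476 = 1·266 + 210; 266 = 1·210 + 56; 210 = 3·56 + 42; 56 = 1·42 + 14; 42 = 3·14 + 0. gcd = 14; 727 mod 14 = 13. No.

No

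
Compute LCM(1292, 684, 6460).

lcm(1292, 684) = 1292·684/gcd = 883728/76 = 11628
lcm(11628, 6460) = 11628·6460/gcd = 75116880/1292 = 58140

58140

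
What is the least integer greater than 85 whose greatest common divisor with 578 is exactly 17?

Multiples of 17 above 85: 17·6, 17·7, … . Need the cofactor coprime to 578/17 = 34.
Checking s = 6, 7, … the first with gcd(s, 34) = 1 is s = 7, giving 119.

119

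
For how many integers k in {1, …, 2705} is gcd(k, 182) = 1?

1071

182 = 2·7·13. Inclusion–exclusion on these primes:
2705 − ⌊2705/2⌋ − ⌊2705/7⌋ − ⌊2705/13⌋ + ⌊2705/14⌋ + ⌊2705/26⌋ + ⌊2705/91⌋ − ⌊2705/182⌋ = 1071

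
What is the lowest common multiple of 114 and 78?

gcd first: 114 = 1·78 + 36; 78 = 2·36 + 6; 36 = 6·6 + 0 → gcd = 6
lcm = 114·78/gcd = 8892/6 = 1482

1482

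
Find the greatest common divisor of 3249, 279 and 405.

3249 = 3² · 19²; 279 = 3² · 31; 405 = 3⁴ · 5
gcd takes min exponent of each prime: 3² = 9

9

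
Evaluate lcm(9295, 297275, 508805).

464765383225

lcm(9295, 297275) = 9295·297275/gcd = 2763171125/55 = 50239475
lcm(50239475, 508805) = 50239475·508805/gcd = 25562096077375/55 = 464765383225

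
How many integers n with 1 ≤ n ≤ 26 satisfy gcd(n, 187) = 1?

23

187 = 11·17. Inclusion–exclusion on these primes:
26 − ⌊26/11⌋ − ⌊26/17⌋ + ⌊26/187⌋ = 23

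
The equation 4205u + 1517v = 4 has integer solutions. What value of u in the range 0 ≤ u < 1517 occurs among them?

Reduce mod 1517: 4205u ≡ 4 (mod 1517). With g = gcd(4205, 1517) = 1 dividing 4, divide through: 4205u ≡ 4 (mod 1517).
Since gcd(4205, 1517) = 1, u ≡ 4·(4205)⁻¹ ≡ 1289 (mod 1517). Smallest non-negative: 1289.

1289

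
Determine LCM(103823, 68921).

7155584983

gcd first: 103823 = 1·68921 + 34902; 68921 = 1·34902 + 34019; 34902 = 1·34019 + 883; 34019 = 38·883 + 465; 883 = 1·465 + 418; 465 = 1·418 + 47; 418 = 8·47 + 42; 47 = 1·42 + 5; 42 = 8·5 + 2; 5 = 2·2 + 1; 2 = 2·1 + 0 → gcd = 1
lcm = 103823·68921/gcd = 7155584983/1 = 7155584983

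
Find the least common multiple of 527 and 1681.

gcd first: 1681 = 3·527 + 100; 527 = 5·100 + 27; 100 = 3·27 + 19; 27 = 1·19 + 8; 19 = 2·8 + 3; 8 = 2·3 + 2; 3 = 1·2 + 1; 2 = 2·1 + 0 → gcd = 1
lcm = 527·1681/gcd = 885887/1 = 885887

885887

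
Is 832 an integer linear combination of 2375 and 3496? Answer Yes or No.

By Bézout, 2375p − 3496q = 832 has integer solutions iff gcd(2375, 3496) | 832.
Euclid: 3496 = 1·2375 + 1121; 2375 = 2·1121 + 133; 1121 = 8·133 + 57; 133 = 2·57 + 19; 57 = 3·19 + 0. gcd = 19; 832 mod 19 = 15. No.

No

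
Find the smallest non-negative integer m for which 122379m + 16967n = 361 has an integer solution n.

Reduce mod 16967: 122379m ≡ 361 (mod 16967). With g = gcd(122379, 16967) = 361 dividing 361, divide through: 339m ≡ 1 (mod 47).
Since gcd(339, 47) = 1, m ≡ 1·(339)⁻¹ ≡ 33 (mod 47). Smallest non-negative: 33.

33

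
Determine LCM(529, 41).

gcd first: 529 = 12·41 + 37; 41 = 1·37 + 4; 37 = 9·4 + 1; 4 = 4·1 + 0 → gcd = 1
lcm = 529·41/gcd = 21689/1 = 21689

21689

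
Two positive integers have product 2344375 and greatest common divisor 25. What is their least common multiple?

gcd·lcm = product, so lcm = 2344375/25 = 93775.

93775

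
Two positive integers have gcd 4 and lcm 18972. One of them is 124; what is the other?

612

p·q = gcd·lcm = 4·18972 = 75888, so q = 75888/124 = 612.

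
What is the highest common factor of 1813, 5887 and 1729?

gcd(1813, 5887): 5887 = 3·1813 + 448; 1813 = 4·448 + 21; 448 = 21·21 + 7; 21 = 3·7 + 0 → 7
gcd(7, 1729): 1729 = 247·7 + 0 → 7

7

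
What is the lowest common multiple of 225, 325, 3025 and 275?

353925

lcm(225, 325) = 225·325/gcd = 73125/25 = 2925
lcm(2925, 3025) = 2925·3025/gcd = 8848125/25 = 353925
lcm(353925, 275) = 353925·275/gcd = 97329375/275 = 353925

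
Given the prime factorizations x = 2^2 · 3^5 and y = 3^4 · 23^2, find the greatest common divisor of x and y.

min exponent per shared prime: 3^4 = 81

81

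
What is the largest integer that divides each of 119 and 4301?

17

Euclid: 4301 = 36·119 + 17; 119 = 7·17 + 0. Last nonzero remainder: 17.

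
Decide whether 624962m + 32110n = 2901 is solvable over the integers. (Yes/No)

No

gcd(624962, 32110): 624962 = 19·32110 + 14872; 32110 = 2·14872 + 2366; 14872 = 6·2366 + 676; 2366 = 3·676 + 338; 676 = 2·338 + 0 → 338
338 does not divide 2901, so a solution does not exist.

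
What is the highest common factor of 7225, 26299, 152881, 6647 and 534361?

289

7225 = 5² · 17²; 26299 = 7 · 13 · 17²; 152881 = 17² · 23²; 6647 = 17² · 23; 534361 = 17² · 43²
gcd takes min exponent of each prime: 17² = 289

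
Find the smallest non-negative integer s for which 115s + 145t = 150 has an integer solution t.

Reduce mod 145: 115s ≡ 150 (mod 145). With g = gcd(115, 145) = 5 dividing 150, divide through: 23s ≡ 30 (mod 29).
Since gcd(23, 29) = 1, s ≡ 30·(23)⁻¹ ≡ 24 (mod 29). Smallest non-negative: 24.

24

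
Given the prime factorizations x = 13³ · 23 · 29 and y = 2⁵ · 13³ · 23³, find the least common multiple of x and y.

max exponent per prime: 2⁵ · 13³ · 23³ · 29 = 24806274272

24806274272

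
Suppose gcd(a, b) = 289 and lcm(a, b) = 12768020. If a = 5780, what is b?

Using ab = gcd(a,b)·lcm(a,b) = 289·12768020 = 3689957780, we get b = 3689957780/5780 = 638401.

638401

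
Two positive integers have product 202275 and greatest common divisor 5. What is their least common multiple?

40455

Since gcd(a,b)·lcm(a,b) = ab, lcm = 202275/5 = 40455.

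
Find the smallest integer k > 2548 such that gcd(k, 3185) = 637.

gcd(k, 3185) = 637 forces 637 | k; write k = 637s. Then gcd(637s, 637·5) = 637·gcd(s, 5), so need gcd(s, 5) = 1.
637s > 2548 gives s ≥ 5. The least s ≥ 5 coprime to 5 is 6, so k = 637·6 = 3822.

3822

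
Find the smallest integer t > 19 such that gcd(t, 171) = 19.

gcd(t, 171) = 19 forces 19 | t; write t = 19s. Then gcd(19s, 19·9) = 19·gcd(s, 9), so need gcd(s, 9) = 1.
19s > 19 gives s ≥ 2. The least s ≥ 2 coprime to 9 is 2, so t = 19·2 = 38.

38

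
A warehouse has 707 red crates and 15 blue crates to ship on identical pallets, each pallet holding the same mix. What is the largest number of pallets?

707 = 7 · 101
15 = 3 · 5
Common: 1 = 1

1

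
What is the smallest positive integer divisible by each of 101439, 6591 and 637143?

lcm(101439, 6591) = 101439·6591/gcd = 668584449/39 = 17143191
lcm(17143191, 637143) = 17143191·637143/gcd = 10922664143313/663 = 16474606551

16474606551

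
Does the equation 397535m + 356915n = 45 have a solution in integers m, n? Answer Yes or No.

Yes

gcd(397535, 356915): 397535 = 1·356915 + 40620; 356915 = 8·40620 + 31955; 40620 = 1·31955 + 8665; 31955 = 3·8665 + 5960; 8665 = 1·5960 + 2705; 5960 = 2·2705 + 550; 2705 = 4·550 + 505; 550 = 1·505 + 45; 505 = 11·45 + 10; 45 = 4·10 + 5; 10 = 2·5 + 0 → 5
5 divides 45, so a solution exists.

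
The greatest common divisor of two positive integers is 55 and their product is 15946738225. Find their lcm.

gcd·lcm = product, so lcm = 15946738225/55 = 289940695.

289940695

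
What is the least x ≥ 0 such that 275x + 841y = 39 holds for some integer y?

Euclid: 841 = 3·275 + 16; 275 = 17·16 + 3; 16 = 5·3 + 1; 3 = 3·1 + 0 → gcd = 1; 39 = 1·39.
Back-substitution yields 275·(-263) + 841·(86) = 1, so one solution is x = -263·39 = -10257, y = 86·39 = 3354.
Solutions in x differ by 841/1 = 841; the one in [0, 841) is -10257 mod 841 = 676.

676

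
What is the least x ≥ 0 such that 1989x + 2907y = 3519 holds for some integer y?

12

gcd(1989, 2907) = 153 (Euclid: 2907 = 1·1989 + 918; 1989 = 2·918 + 153; 918 = 6·153 + 0), and 153 | 3519.
Extended Euclid: 1989·(3) + 2907·(-2) = 153. Scale by 23: x₀ = 69.
General solution x = x₀ + 19t; reducing mod 19 gives x = 12 (and y = -7).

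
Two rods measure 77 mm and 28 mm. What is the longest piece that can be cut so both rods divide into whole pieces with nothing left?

7

Euclid: 77 = 2·28 + 21; 28 = 1·21 + 7; 21 = 3·7 + 0. Last nonzero remainder: 7.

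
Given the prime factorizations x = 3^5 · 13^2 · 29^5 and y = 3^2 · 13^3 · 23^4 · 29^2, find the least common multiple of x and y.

3064345036865303139

max exponent per prime: 3^5 · 13^3 · 23^4 · 29^5 = 3064345036865303139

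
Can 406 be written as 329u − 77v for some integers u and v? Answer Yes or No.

gcd(329, 77): 329 = 4·77 + 21; 77 = 3·21 + 14; 21 = 1·14 + 7; 14 = 2·7 + 0 → 7
7 divides 406, so a solution exists.

Yes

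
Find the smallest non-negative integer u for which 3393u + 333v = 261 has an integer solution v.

20

gcd(3393, 333) = 9 (Euclid: 3393 = 10·333 + 63; 333 = 5·63 + 18; 63 = 3·18 + 9; 18 = 2·9 + 0), and 9 | 261.
Extended Euclid: 3393·(16) + 333·(-163) = 9. Scale by 29: u₀ = 464.
General solution u = u₀ + 37t; reducing mod 37 gives u = 20 (and v = -203).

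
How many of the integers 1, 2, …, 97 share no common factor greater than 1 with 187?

84

187 = 11·17. Inclusion–exclusion on these primes:
97 − ⌊97/11⌋ − ⌊97/17⌋ + ⌊97/187⌋ = 84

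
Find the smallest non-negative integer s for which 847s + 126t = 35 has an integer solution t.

17

Reduce mod 126: 847s ≡ 35 (mod 126). With g = gcd(847, 126) = 7 dividing 35, divide through: 121s ≡ 5 (mod 18).
Since gcd(121, 18) = 1, s ≡ 5·(121)⁻¹ ≡ 17 (mod 18). Smallest non-negative: 17.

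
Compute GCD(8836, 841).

1

8836 = 2² · 47²
841 = 29²
Common: 1 = 1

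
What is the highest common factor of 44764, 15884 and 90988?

gcd(44764, 15884): 44764 = 2·15884 + 12996; 15884 = 1·12996 + 2888; 12996 = 4·2888 + 1444; 2888 = 2·1444 + 0 → 1444
gcd(1444, 90988): 90988 = 63·1444 + 16; 1444 = 90·16 + 4; 16 = 4·4 + 0 → 4

4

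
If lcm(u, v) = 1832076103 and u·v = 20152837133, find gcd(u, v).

From gcd × lcm = uv: gcd = 20152837133 / 1832076103 = 11.

11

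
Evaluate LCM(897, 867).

259233

gcd first: 897 = 1·867 + 30; 867 = 28·30 + 27; 30 = 1·27 + 3; 27 = 9·3 + 0 → gcd = 3
lcm = 897·867/gcd = 777699/3 = 259233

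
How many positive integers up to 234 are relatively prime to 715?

715 = 5·11·13. Inclusion–exclusion on these primes:
234 − ⌊234/5⌋ − ⌊234/11⌋ − ⌊234/13⌋ + ⌊234/55⌋ + ⌊234/65⌋ + ⌊234/143⌋ − ⌊234/715⌋ = 157

157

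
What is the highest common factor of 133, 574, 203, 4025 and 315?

133 = 7 · 19; 574 = 2 · 7 · 41; 203 = 7 · 29; 4025 = 5² · 7 · 23; 315 = 3² · 5 · 7
gcd takes min exponent of each prime: 7 = 7

7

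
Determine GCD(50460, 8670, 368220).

50460 = 2² · 3 · 5 · 29²; 8670 = 2 · 3 · 5 · 17²; 368220 = 2² · 3 · 5 · 17 · 19²
gcd takes min exponent of each prime: 2 · 3 · 5 = 30

30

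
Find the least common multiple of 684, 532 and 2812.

177156

684 = 2² · 3² · 19; 532 = 2² · 7 · 19; 2812 = 2² · 19 · 37
lcm takes max exponent of each prime: 2² · 3² · 7 · 19 · 37 = 177156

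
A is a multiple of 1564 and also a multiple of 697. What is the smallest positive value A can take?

64124

gcd first: 1564 = 2·697 + 170; 697 = 4·170 + 17; 170 = 10·17 + 0 → gcd = 17
lcm = 1564·697/gcd = 1090108/17 = 64124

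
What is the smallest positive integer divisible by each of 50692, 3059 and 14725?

lcm(50692, 3059) = 50692·3059/gcd = 155066828/437 = 354844
lcm(354844, 14725) = 354844·14725/gcd = 5225077900/19 = 275004100

275004100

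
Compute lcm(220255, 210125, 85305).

157920307573875

220255 = 5 · 7² · 29 · 31; 210125 = 5³ · 41²; 85305 = 3 · 5 · 11² · 47
lcm takes max exponent of each prime: 3 · 5³ · 7² · 11² · 29 · 31 · 41² · 47 = 157920307573875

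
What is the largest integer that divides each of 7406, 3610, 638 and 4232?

7406 = 2 · 7 · 23²; 3610 = 2 · 5 · 19²; 638 = 2 · 11 · 29; 4232 = 2³ · 23²
gcd takes min exponent of each prime: 2 = 2

2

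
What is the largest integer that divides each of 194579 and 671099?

3971

Euclid: 671099 = 3·194579 + 87362; 194579 = 2·87362 + 19855; 87362 = 4·19855 + 7942; 19855 = 2·7942 + 3971; 7942 = 2·3971 + 0. Last nonzero remainder: 3971.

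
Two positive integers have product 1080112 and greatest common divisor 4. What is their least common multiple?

Since gcd(p,q)·lcm(p,q) = pq, lcm = 1080112/4 = 270028.

270028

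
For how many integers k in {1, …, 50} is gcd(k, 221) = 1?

45

Prime factors of 221: 13, 17. Count integers ≤ 50 divisible by none of them.
By inclusion–exclusion: 50 − ⌊50/13⌋ − ⌊50/17⌋ + ⌊50/221⌋ = 45.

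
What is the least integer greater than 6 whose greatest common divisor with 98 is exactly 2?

8

Multiples of 2 above 6: 2·4, 2·5, … . Need the cofactor coprime to 98/2 = 49.
Checking s = 4, 5, … the first with gcd(s, 49) = 1 is s = 4, giving 8.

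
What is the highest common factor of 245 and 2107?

49

Euclid: 2107 = 8·245 + 147; 245 = 1·147 + 98; 147 = 1·98 + 49; 98 = 2·49 + 0. Last nonzero remainder: 49.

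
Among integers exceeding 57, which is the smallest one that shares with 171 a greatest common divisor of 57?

114

171 = 57·3. Any k with gcd(k, 171) = 57 is a multiple of 57, say 57s, with s coprime to 3.
Need s > 57/57, so s ≥ 2. First s ≥ 2 with gcd(s, 3) = 1 is s = 2. Thus k = 57·2 = 114.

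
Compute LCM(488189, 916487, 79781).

lcm(488189, 916487) = 488189·916487/gcd = 447418872043/221 = 2024519783
lcm(2024519783, 79781) = 2024519783·79781/gcd = 161518212807523/221 = 730851641663

730851641663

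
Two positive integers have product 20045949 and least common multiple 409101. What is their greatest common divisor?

49

From gcd × lcm = ab: gcd = 20045949 / 409101 = 49.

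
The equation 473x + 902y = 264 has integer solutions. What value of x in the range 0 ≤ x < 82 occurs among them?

12

gcd(473, 902) = 11 (Euclid: 902 = 1·473 + 429; 473 = 1·429 + 44; 429 = 9·44 + 33; 44 = 1·33 + 11; 33 = 3·11 + 0), and 11 | 264.
Extended Euclid: 473·(21) + 902·(-11) = 11. Scale by 24: x₀ = 504.
General solution x = x₀ + 82t; reducing mod 82 gives x = 12 (and y = -6).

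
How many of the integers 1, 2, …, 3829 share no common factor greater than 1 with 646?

646 = 2·17·19. Inclusion–exclusion on these primes:
3829 − ⌊3829/2⌋ − ⌊3829/17⌋ − ⌊3829/19⌋ + ⌊3829/34⌋ + ⌊3829/38⌋ + ⌊3829/323⌋ − ⌊3829/646⌋ = 1707

1707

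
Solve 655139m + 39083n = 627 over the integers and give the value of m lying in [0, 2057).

1353

gcd(655139, 39083) = 19 (Euclid: 655139 = 16·39083 + 29811; 39083 = 1·29811 + 9272; 29811 = 3·9272 + 1995; 9272 = 4·1995 + 1292; 1995 = 1·1292 + 703; 1292 = 1·703 + 589; 703 = 1·589 + 114; 589 = 5·114 + 19; 114 = 6·19 + 0), and 19 | 627.
Extended Euclid: 655139·(-333) + 39083·(5582) = 19. Scale by 33: m₀ = -10989.
General solution m = m₀ + 2057t; reducing mod 2057 gives m = 1353 (and n = -22680).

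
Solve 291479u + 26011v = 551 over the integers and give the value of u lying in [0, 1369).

471

Euclid: 291479 = 11·26011 + 5358; 26011 = 4·5358 + 4579; 5358 = 1·4579 + 779; 4579 = 5·779 + 684; 779 = 1·684 + 95; 684 = 7·95 + 19; 95 = 5·19 + 0 → gcd = 19; 551 = 19·29.
Back-substitution yields 291479·(-267) + 26011·(2992) = 19, so one solution is u = -267·29 = -7743, v = 2992·29 = 86768.
Solutions in u differ by 26011/19 = 1369; the one in [0, 1369) is -7743 mod 1369 = 471.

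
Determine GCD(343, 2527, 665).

343 = 7³; 2527 = 7 · 19²; 665 = 5 · 7 · 19
gcd takes min exponent of each prime: 7 = 7

7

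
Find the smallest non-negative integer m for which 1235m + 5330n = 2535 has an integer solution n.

gcd(1235, 5330) = 65 (Euclid: 5330 = 4·1235 + 390; 1235 = 3·390 + 65; 390 = 6·65 + 0), and 65 | 2535.
Extended Euclid: 1235·(13) + 5330·(-3) = 65. Scale by 39: m₀ = 507.
General solution m = m₀ + 82t; reducing mod 82 gives m = 15 (and n = -3).

15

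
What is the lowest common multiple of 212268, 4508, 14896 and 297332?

lcm(212268, 4508) = 212268·4508/gcd = 956904144/196 = 4882164
lcm(4882164, 14896) = 4882164·14896/gcd = 72724714944/3724 = 19528656
lcm(19528656, 297332) = 19528656·297332/gcd = 5806494345792/196 = 29624971152

29624971152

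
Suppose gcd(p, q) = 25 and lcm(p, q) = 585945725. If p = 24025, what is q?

p·q = gcd·lcm = 25·585945725 = 14648643125, so q = 14648643125/24025 = 609725.

609725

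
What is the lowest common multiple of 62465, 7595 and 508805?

311468542385

lcm(62465, 7595) = 62465·7595/gcd = 474421675/155 = 3060785
lcm(3060785, 508805) = 3060785·508805/gcd = 1557342711925/5 = 311468542385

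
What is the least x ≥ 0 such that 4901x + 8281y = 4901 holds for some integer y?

1

Reduce mod 8281: 4901x ≡ 4901 (mod 8281). With g = gcd(4901, 8281) = 169 dividing 4901, divide through: 29x ≡ 29 (mod 49).
Since gcd(29, 49) = 1, x ≡ 29·(29)⁻¹ ≡ 1 (mod 49). Smallest non-negative: 1.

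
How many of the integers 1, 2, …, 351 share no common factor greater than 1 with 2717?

279

Prime factors of 2717: 11, 13, 19. Count integers ≤ 351 divisible by none of them.
By inclusion–exclusion: 351 − ⌊351/11⌋ − ⌊351/13⌋ − ⌊351/19⌋ + ⌊351/143⌋ + ⌊351/209⌋ + ⌊351/247⌋ − ⌊351/2717⌋ = 279.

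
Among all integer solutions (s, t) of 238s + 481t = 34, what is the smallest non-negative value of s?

Euclid: 481 = 2·238 + 5; 238 = 47·5 + 3; 5 = 1·3 + 2; 3 = 1·2 + 1; 2 = 2·1 + 0 → gcd = 1; 34 = 1·34.
Back-substitution yields 238·(192) + 481·(-95) = 1, so one solution is s = 192·34 = 6528, t = -95·34 = -3230.
Solutions in s differ by 481/1 = 481; the one in [0, 481) is 6528 mod 481 = 275.

275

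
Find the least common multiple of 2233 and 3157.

gcd first: 3157 = 1·2233 + 924; 2233 = 2·924 + 385; 924 = 2·385 + 154; 385 = 2·154 + 77; 154 = 2·77 + 0 → gcd = 77
lcm = 2233·3157/gcd = 7049581/77 = 91553

91553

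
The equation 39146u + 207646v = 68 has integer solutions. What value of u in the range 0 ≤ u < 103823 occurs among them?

35932

Reduce mod 207646: 39146u ≡ 68 (mod 207646). With g = gcd(39146, 207646) = 2 dividing 68, divide through: 19573u ≡ 34 (mod 103823).
Since gcd(19573, 103823) = 1, u ≡ 34·(19573)⁻¹ ≡ 35932 (mod 103823). Smallest non-negative: 35932.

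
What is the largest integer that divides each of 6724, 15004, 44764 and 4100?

gcd(6724, 15004): 15004 = 2·6724 + 1556; 6724 = 4·1556 + 500; 1556 = 3·500 + 56; 500 = 8·56 + 52; 56 = 1·52 + 4; 52 = 13·4 + 0 → 4
gcd(4, 44764): 44764 = 11191·4 + 0 → 4
gcd(4, 4100): 4100 = 1025·4 + 0 → 4

4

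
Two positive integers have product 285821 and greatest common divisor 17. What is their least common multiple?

Since gcd(a,b)·lcm(a,b) = ab, lcm = 285821/17 = 16813.

16813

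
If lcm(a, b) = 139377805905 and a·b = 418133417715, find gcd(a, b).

3

From gcd × lcm = ab: gcd = 418133417715 / 139377805905 = 3.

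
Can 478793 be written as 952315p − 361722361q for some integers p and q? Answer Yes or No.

No

By Bézout, 952315p − 361722361q = 478793 has integer solutions iff gcd(952315, 361722361) | 478793.
Euclid: 361722361 = 379·952315 + 794976; 952315 = 1·794976 + 157339; 794976 = 5·157339 + 8281; 157339 = 19·8281 + 0. gcd = 8281; 478793 mod 8281 = 6776. No.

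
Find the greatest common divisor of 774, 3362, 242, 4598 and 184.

774 = 2 · 3² · 43; 3362 = 2 · 41²; 242 = 2 · 11²; 4598 = 2 · 11² · 19; 184 = 2³ · 23
gcd takes min exponent of each prime: 2 = 2

2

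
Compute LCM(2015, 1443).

223665

gcd first: 2015 = 1·1443 + 572; 1443 = 2·572 + 299; 572 = 1·299 + 273; 299 = 1·273 + 26; 273 = 10·26 + 13; 26 = 2·13 + 0 → gcd = 13
lcm = 2015·1443/gcd = 2907645/13 = 223665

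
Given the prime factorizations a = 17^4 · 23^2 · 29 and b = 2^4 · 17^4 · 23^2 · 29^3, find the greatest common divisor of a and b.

min exponent per shared prime: 17^4 · 23^2 · 29 = 1281295661

1281295661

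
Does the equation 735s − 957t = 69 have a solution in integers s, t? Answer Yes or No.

Yes

gcd(735, 957): 957 = 1·735 + 222; 735 = 3·222 + 69; 222 = 3·69 + 15; 69 = 4·15 + 9; 15 = 1·9 + 6; 9 = 1·6 + 3; 6 = 2·3 + 0 → 3
3 divides 69, so a solution exists.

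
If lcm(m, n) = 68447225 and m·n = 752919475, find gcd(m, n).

From gcd × lcm = mn: gcd = 752919475 / 68447225 = 11.

11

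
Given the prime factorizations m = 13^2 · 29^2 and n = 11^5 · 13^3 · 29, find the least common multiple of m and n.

297570228527

max exponent per prime: 11^5 · 13^3 · 29^2 = 297570228527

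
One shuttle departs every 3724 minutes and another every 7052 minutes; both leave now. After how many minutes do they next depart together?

6565412

gcd first: 7052 = 1·3724 + 3328; 3724 = 1·3328 + 396; 3328 = 8·396 + 160; 396 = 2·160 + 76; 160 = 2·76 + 8; 76 = 9·8 + 4; 8 = 2·4 + 0 → gcd = 4
lcm = 3724·7052/gcd = 26261648/4 = 6565412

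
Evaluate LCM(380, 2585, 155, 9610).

188798060

380 = 2² · 5 · 19; 2585 = 5 · 11 · 47; 155 = 5 · 31; 9610 = 2 · 5 · 31²
lcm takes max exponent of each prime: 2² · 5 · 11 · 19 · 31² · 47 = 188798060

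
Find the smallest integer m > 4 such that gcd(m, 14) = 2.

Multiples of 2 above 4: 2·3, 2·4, … . Need the cofactor coprime to 14/2 = 7.
Checking s = 3, 4, … the first with gcd(s, 7) = 1 is s = 3, giving 6.

6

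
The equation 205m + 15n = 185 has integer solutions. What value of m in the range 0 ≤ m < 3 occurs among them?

gcd(205, 15) = 5 (Euclid: 205 = 13·15 + 10; 15 = 1·10 + 5; 10 = 2·5 + 0), and 5 | 185.
Extended Euclid: 205·(-1) + 15·(14) = 5. Scale by 37: m₀ = -37.
General solution m = m₀ + 3t; reducing mod 3 gives m = 2 (and n = -15).

2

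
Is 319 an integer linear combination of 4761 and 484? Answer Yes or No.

gcd(4761, 484): 4761 = 9·484 + 405; 484 = 1·405 + 79; 405 = 5·79 + 10; 79 = 7·10 + 9; 10 = 1·9 + 1; 9 = 9·1 + 0 → 1
1 divides 319, so a solution exists.

Yes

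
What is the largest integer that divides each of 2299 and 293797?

Euclid: 293797 = 127·2299 + 1824; 2299 = 1·1824 + 475; 1824 = 3·475 + 399; 475 = 1·399 + 76; 399 = 5·76 + 19; 76 = 4·19 + 0. Last nonzero remainder: 19.

19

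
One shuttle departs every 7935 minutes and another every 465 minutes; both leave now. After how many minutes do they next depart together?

gcd first: 7935 = 17·465 + 30; 465 = 15·30 + 15; 30 = 2·15 + 0 → gcd = 15
lcm = 7935·465/gcd = 3689775/15 = 245985

245985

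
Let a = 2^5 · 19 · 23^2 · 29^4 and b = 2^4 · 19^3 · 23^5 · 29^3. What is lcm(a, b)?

999175905750207904

max exponent per prime: 2^5 · 19^3 · 23^5 · 29^4 = 999175905750207904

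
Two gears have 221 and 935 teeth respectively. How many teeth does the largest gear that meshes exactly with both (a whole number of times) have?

17

Euclid: 935 = 4·221 + 51; 221 = 4·51 + 17; 51 = 3·17 + 0. Last nonzero remainder: 17.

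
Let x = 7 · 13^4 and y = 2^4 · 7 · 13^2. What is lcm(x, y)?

max exponent per prime: 2^4 · 7 · 13^4 = 3198832

3198832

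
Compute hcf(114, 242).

2

Euclid: 242 = 2·114 + 14; 114 = 8·14 + 2; 14 = 7·2 + 0. Last nonzero remainder: 2.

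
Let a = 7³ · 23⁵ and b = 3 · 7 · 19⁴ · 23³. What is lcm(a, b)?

max exponent per prime: 3 · 7³ · 19⁴ · 23⁵ = 863115585129987

863115585129987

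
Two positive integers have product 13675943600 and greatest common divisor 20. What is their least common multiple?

683797180

Since gcd(u,v)·lcm(u,v) = uv, lcm = 13675943600/20 = 683797180.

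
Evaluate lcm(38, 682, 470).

lcm(38, 682) = 38·682/gcd = 25916/2 = 12958
lcm(12958, 470) = 12958·470/gcd = 6090260/2 = 3045130

3045130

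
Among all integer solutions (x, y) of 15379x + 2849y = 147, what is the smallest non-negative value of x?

Euclid: 15379 = 5·2849 + 1134; 2849 = 2·1134 + 581; 1134 = 1·581 + 553; 581 = 1·553 + 28; 553 = 19·28 + 21; 28 = 1·21 + 7; 21 = 3·7 + 0 → gcd = 7; 147 = 7·21.
Back-substitution yields 15379·(-103) + 2849·(556) = 7, so one solution is x = -103·21 = -2163, y = 556·21 = 11676.
Solutions in x differ by 2849/7 = 407; the one in [0, 407) is -2163 mod 407 = 279.

279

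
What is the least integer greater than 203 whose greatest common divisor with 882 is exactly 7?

gcd(a, 882) = 7 forces 7 | a; write a = 7s. Then gcd(7s, 7·126) = 7·gcd(s, 126), so need gcd(s, 126) = 1.
7s > 203 gives s ≥ 30. The least s ≥ 30 coprime to 126 is 31, so a = 7·31 = 217.

217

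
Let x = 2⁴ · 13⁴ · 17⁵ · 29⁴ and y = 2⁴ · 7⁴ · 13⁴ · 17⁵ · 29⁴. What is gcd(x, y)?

458912608910277392

min exponent per shared prime: 2⁴ · 13⁴ · 17⁵ · 29⁴ = 458912608910277392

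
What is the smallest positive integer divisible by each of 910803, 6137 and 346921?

14879788611

910803 = 3 · 19² · 29²; 6137 = 17 · 19²; 346921 = 19² · 31²
lcm takes max exponent of each prime: 3 · 17 · 19² · 29² · 31² = 14879788611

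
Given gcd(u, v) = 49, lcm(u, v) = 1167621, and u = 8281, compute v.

Using uv = gcd(u,v)·lcm(u,v) = 49·1167621 = 57213429, we get v = 57213429/8281 = 6909.

6909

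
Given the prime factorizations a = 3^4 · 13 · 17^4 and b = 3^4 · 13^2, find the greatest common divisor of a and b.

1053

min exponent per shared prime: 3^4 · 13 = 1053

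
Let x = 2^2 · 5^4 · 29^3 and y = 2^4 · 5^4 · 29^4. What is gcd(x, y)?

min exponent per shared prime: 2^2 · 5^4 · 29^3 = 60972500

60972500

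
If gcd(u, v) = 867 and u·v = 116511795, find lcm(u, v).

Since gcd(u,v)·lcm(u,v) = uv, lcm = 116511795/867 = 134385.

134385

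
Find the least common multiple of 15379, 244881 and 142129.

2677283973

15379 = 7 · 13³; 244881 = 3² · 7 · 13² · 23; 142129 = 13² · 29²
lcm takes max exponent of each prime: 3² · 7 · 13³ · 23 · 29² = 2677283973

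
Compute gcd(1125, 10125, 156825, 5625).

gcd(1125, 10125): 10125 = 9·1125 + 0 → 1125
gcd(1125, 156825): 156825 = 139·1125 + 450; 1125 = 2·450 + 225; 450 = 2·225 + 0 → 225
gcd(225, 5625): 5625 = 25·225 + 0 → 225

225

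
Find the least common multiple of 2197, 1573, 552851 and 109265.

95020627082095

2197 = 13³; 1573 = 11² · 13; 552851 = 13 · 23 · 43²; 109265 = 5 · 13 · 41²
lcm takes max exponent of each prime: 5 · 11² · 13³ · 23 · 41² · 43² = 95020627082095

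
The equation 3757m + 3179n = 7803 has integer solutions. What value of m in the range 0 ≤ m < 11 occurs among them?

8

Euclid: 3757 = 1·3179 + 578; 3179 = 5·578 + 289; 578 = 2·289 + 0 → gcd = 289; 7803 = 289·27.
Back-substitution yields 3757·(-5) + 3179·(6) = 289, so one solution is m = -5·27 = -135, n = 6·27 = 162.
Solutions in m differ by 3179/289 = 11; the one in [0, 11) is -135 mod 11 = 8.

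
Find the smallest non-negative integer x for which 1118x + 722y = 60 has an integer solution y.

208

Euclid: 1118 = 1·722 + 396; 722 = 1·396 + 326; 396 = 1·326 + 70; 326 = 4·70 + 46; 70 = 1·46 + 24; 46 = 1·24 + 22; 24 = 1·22 + 2; 22 = 11·2 + 0 → gcd = 2; 60 = 2·30.
Back-substitution yields 1118·(31) + 722·(-48) = 2, so one solution is x = 31·30 = 930, y = -48·30 = -1440.
Solutions in x differ by 722/2 = 361; the one in [0, 361) is 930 mod 361 = 208.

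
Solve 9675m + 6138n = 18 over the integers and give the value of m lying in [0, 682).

564

Euclid: 9675 = 1·6138 + 3537; 6138 = 1·3537 + 2601; 3537 = 1·2601 + 936; 2601 = 2·936 + 729; 936 = 1·729 + 207; 729 = 3·207 + 108; 207 = 1·108 + 99; 108 = 1·99 + 9; 99 = 11·9 + 0 → gcd = 9; 18 = 9·2.
Back-substitution yields 9675·(-59) + 6138·(93) = 9, so one solution is m = -59·2 = -118, n = 93·2 = 186.
Solutions in m differ by 6138/9 = 682; the one in [0, 682) is -118 mod 682 = 564.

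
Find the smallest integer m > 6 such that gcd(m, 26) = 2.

8

gcd(m, 26) = 2 forces 2 | m; write m = 2s. Then gcd(2s, 2·13) = 2·gcd(s, 13), so need gcd(s, 13) = 1.
2s > 6 gives s ≥ 4. The least s ≥ 4 coprime to 13 is 4, so m = 2·4 = 8.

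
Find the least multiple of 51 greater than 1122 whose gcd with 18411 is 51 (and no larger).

1173

gcd(k, 18411) = 51 forces 51 | k; write k = 51s. Then gcd(51s, 51·361) = 51·gcd(s, 361), so need gcd(s, 361) = 1.
51s > 1122 gives s ≥ 23. The least s ≥ 23 coprime to 361 is 23, so k = 51·23 = 1173.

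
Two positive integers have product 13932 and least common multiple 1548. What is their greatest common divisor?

From gcd × lcm = uv: gcd = 13932 / 1548 = 9.

9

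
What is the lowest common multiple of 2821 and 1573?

341341

2821 = 7 · 13 · 31; 1573 = 11² · 13
max exponents: 7 · 11² · 13 · 31 = 341341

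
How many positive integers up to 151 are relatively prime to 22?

Prime factors of 22: 2, 11. Count integers ≤ 151 divisible by none of them.
By inclusion–exclusion: 151 − ⌊151/2⌋ − ⌊151/11⌋ + ⌊151/22⌋ = 69.

69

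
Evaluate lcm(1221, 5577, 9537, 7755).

lcm(1221, 5577) = 1221·5577/gcd = 6809517/33 = 206349
lcm(206349, 9537) = 206349·9537/gcd = 1967950413/33 = 59634861
lcm(59634861, 7755) = 59634861·7755/gcd = 462468347055/33 = 14014192335

14014192335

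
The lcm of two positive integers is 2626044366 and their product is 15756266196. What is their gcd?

6

From gcd × lcm = pq: gcd = 15756266196 / 2626044366 = 6.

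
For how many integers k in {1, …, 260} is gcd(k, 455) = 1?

164

455 = 5·7·13. Inclusion–exclusion on these primes:
260 − ⌊260/5⌋ − ⌊260/7⌋ − ⌊260/13⌋ + ⌊260/35⌋ + ⌊260/65⌋ + ⌊260/91⌋ − ⌊260/455⌋ = 164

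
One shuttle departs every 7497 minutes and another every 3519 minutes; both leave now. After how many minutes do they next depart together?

172431

7497 = 3² · 7² · 17; 3519 = 3² · 17 · 23
max exponents: 3² · 7² · 17 · 23 = 172431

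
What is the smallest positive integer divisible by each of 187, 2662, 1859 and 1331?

lcm(187, 2662) = 187·2662/gcd = 497794/11 = 45254
lcm(45254, 1859) = 45254·1859/gcd = 84127186/11 = 7647926
lcm(7647926, 1331) = 7647926·1331/gcd = 10179389506/1331 = 7647926

7647926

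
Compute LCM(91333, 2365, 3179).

lcm(91333, 2365) = 91333·2365/gcd = 216002545/11 = 19636595
lcm(19636595, 3179) = 19636595·3179/gcd = 62424735505/11 = 5674975955

5674975955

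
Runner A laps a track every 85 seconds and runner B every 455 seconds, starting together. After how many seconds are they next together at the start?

7735

85 = 5 · 17; 455 = 5 · 7 · 13
max exponents: 5 · 7 · 13 · 17 = 7735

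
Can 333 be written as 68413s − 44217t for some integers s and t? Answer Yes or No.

By Bézout, 68413s − 44217t = 333 has integer solutions iff gcd(68413, 44217) | 333.
Euclid: 68413 = 1·44217 + 24196; 44217 = 1·24196 + 20021; 24196 = 1·20021 + 4175; 20021 = 4·4175 + 3321; 4175 = 1·3321 + 854; 3321 = 3·854 + 759; 854 = 1·759 + 95; 759 = 7·95 + 94; 95 = 1·94 + 1; 94 = 94·1 + 0. gcd = 1; 333 mod 1 = 0. Yes.

Yes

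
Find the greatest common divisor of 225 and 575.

Euclid: 575 = 2·225 + 125; 225 = 1·125 + 100; 125 = 1·100 + 25; 100 = 4·25 + 0. Last nonzero remainder: 25.

25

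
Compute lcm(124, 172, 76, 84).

2127468

lcm(124, 172) = 124·172/gcd = 21328/4 = 5332
lcm(5332, 76) = 5332·76/gcd = 405232/4 = 101308
lcm(101308, 84) = 101308·84/gcd = 8509872/4 = 2127468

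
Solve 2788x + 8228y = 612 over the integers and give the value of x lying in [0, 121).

Euclid: 8228 = 2·2788 + 2652; 2788 = 1·2652 + 136; 2652 = 19·136 + 68; 136 = 2·68 + 0 → gcd = 68; 612 = 68·9.
Back-substitution yields 2788·(-59) + 8228·(20) = 68, so one solution is x = -59·9 = -531, y = 20·9 = 180.
Solutions in x differ by 8228/68 = 121; the one in [0, 121) is -531 mod 121 = 74.

74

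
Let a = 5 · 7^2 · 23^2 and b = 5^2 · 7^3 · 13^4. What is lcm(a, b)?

129557694175

max exponent per prime: 5^2 · 7^3 · 13^4 · 23^2 = 129557694175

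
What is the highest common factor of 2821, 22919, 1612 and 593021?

2821 = 7 · 13 · 31; 22919 = 13 · 41 · 43; 1612 = 2² · 13 · 31; 593021 = 11² · 13² · 29
gcd takes min exponent of each prime: 13 = 13

13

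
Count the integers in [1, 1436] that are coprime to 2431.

1135

Prime factors of 2431: 11, 13, 17. Count integers ≤ 1436 divisible by none of them.
By inclusion–exclusion: 1436 − ⌊1436/11⌋ − ⌊1436/13⌋ − ⌊1436/17⌋ + ⌊1436/143⌋ + ⌊1436/187⌋ + ⌊1436/221⌋ − ⌊1436/2431⌋ = 1135.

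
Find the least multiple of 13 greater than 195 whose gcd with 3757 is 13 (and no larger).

Multiples of 13 above 195: 13·16, 13·17, … . Need the cofactor coprime to 3757/13 = 289.
Checking s = 16, 17, … the first with gcd(s, 289) = 1 is s = 16, giving 208.

208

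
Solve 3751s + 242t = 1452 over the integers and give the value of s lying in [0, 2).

0

Reduce mod 242: 3751s ≡ 1452 (mod 242). With g = gcd(3751, 242) = 121 dividing 1452, divide through: 31s ≡ 12 (mod 2).
Since gcd(31, 2) = 1, s ≡ 12·(31)⁻¹ ≡ 0 (mod 2). Smallest non-negative: 0.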